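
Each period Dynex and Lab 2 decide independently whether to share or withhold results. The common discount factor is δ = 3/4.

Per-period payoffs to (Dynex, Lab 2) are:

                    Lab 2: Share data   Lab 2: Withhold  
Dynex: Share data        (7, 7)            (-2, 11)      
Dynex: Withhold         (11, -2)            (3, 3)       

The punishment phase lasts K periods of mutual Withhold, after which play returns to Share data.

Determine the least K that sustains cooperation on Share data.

2

IC: δ(1−δ^K)/(1−δ) ≥ (11−7)/(7−3) = 1.
With δ = 3/4: need 1 − δ^K ≥ 1·(1−3/4)/(3/4), i.e. δ^K ≤ 0.6667.
Since (3/4)^1 = 0.7500 and (3/4)^2 = 0.5625, the smallest such K is 2.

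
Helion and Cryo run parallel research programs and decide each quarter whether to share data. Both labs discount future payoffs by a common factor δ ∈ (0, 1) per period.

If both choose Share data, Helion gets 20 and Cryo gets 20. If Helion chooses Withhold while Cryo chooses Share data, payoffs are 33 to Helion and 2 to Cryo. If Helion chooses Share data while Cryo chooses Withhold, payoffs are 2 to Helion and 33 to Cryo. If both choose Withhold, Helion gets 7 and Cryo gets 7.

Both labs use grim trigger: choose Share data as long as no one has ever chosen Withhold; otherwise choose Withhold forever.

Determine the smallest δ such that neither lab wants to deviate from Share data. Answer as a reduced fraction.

One-period gain from deviating is 33 − 20 = 13. The loss is 20 − 7 = 13 in every subsequent period, with present value 13·δ/(1−δ).
Deviation is unprofitable when 13·δ/(1−δ) ≥ 13, i.e. δ/(1−δ) ≥ 1.
Equivalently δ ≥ 13/(13+13) = 1/2.

1/2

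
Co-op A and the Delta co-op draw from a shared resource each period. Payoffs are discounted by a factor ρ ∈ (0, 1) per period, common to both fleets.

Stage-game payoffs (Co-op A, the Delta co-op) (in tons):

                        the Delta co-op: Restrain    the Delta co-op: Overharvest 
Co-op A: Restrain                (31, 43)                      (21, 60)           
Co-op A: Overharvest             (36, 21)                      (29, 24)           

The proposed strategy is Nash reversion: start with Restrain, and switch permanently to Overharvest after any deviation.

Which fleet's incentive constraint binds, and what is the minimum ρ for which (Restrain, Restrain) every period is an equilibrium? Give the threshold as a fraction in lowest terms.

Co-op A; ρ ≥ 5/7

For Co-op A: deviation gain 36−31 = 5, per-period punishment loss 31−29 = 2. IC gives ρ ≥ 5/7.
For the Delta co-op: gain 17, loss 19 per period, so ρ ≥ 17/36.
The tighter constraint is Co-op A's, so cooperation needs ρ ≥ 5/7.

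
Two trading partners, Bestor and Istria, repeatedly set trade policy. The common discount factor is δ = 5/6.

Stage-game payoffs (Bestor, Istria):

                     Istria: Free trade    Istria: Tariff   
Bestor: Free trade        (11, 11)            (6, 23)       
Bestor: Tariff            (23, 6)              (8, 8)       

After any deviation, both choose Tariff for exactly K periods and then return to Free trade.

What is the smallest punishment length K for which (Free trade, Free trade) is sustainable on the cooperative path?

Need Σ_{k=1}^{K} δ^k ≥ (23−11)/(11−8) = 4.0000 at δ = 5/6.
At K = 8 the sum is 3.8372 < 4.0000; at K = 9 it is 4.0310 ≥ 4.0000.
So the minimum punishment length is K = 9.

9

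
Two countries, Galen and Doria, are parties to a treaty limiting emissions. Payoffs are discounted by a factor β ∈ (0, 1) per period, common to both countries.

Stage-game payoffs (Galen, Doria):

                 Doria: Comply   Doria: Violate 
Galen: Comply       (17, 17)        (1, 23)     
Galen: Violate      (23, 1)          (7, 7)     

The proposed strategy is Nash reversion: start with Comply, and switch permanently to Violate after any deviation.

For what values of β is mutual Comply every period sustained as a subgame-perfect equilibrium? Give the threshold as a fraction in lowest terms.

3/8

Under grim trigger the critical discount factor is (T−C)/(T−P) with T = 23, C = 17, P = 7.
β* = (23−17)/(23−7) = 6/16 = 3/8.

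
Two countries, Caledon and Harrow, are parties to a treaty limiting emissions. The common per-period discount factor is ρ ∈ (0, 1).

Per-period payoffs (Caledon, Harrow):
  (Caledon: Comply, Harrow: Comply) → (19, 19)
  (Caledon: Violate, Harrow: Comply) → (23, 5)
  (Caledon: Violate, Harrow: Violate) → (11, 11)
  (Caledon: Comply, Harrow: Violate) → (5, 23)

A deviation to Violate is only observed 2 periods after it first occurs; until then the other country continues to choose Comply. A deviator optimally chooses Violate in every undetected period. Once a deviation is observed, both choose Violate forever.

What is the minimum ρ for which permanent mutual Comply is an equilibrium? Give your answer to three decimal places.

0.577

Deviating for the 2 undetected periods gains 23−19 = 4 per period over cooperation, then loses 19−11 = 8 per period forever once punishment starts.
Gain: 4(1 + ρ + … + ρ^1); loss: 8·ρ^2/(1−ρ).
No profitable deviation ⇔ 4(1−ρ^2) ≤ 8·ρ^2, i.e. ρ^2 ≥ 4/(4+8) = 1/3.
Hence ρ ≥ (1/3)^(1/2) ≈ 0.577.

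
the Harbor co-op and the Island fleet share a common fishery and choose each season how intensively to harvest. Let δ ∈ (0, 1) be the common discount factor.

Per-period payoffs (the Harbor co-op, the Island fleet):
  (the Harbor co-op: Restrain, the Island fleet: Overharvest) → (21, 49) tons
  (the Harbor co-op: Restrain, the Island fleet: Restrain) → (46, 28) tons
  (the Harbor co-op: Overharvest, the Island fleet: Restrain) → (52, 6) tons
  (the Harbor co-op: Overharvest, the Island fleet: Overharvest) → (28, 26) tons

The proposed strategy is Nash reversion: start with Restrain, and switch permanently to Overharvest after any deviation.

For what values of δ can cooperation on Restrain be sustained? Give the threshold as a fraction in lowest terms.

21/23

the Harbor co-op: cooperation gives 46 each period; deviation gives 52 once then 28 forever.
  46/(1−δ) ≥ 52 + 28δ/(1−δ) ⇒ δ ≥ 6/24 = 1/4.
the Island fleet: cooperation gives 28 each period; deviation gives 49 once then 26 forever.
  δ ≥ 21/23.
Both must hold, so the binding constraint is the Island fleet's: δ ≥ 21/23.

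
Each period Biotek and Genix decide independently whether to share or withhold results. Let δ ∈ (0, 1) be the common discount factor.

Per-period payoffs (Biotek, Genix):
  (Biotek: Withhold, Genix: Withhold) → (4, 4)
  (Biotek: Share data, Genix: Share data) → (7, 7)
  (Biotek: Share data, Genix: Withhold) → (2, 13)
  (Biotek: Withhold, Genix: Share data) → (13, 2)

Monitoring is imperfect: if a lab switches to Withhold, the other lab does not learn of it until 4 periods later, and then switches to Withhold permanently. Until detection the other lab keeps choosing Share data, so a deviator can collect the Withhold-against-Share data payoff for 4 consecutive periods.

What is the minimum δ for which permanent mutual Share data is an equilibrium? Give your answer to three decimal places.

A deviator earns 13 for 4 periods, then 4 forever; cooperating earns 7 forever. Multiplying the IC by (1−δ):
7 ≥ 13(1−δ^4) + 4δ^4, so 9·δ^4 ≥ 6 and δ^4 ≥ 2/3.
δ ≥ (2/3)^(1/4) ≈ 0.904.

0.904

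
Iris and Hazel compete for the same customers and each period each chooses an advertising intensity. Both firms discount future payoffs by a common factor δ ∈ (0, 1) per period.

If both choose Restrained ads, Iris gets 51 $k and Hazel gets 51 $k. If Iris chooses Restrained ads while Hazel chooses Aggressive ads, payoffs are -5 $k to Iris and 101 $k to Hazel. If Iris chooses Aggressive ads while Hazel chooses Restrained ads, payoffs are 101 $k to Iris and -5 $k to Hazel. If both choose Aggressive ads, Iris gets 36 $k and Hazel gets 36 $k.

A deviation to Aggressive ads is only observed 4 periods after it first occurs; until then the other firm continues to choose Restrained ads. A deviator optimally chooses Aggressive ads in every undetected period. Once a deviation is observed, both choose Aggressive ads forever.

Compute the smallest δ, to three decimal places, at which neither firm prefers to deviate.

Deviating for the 4 undetected periods gains 101−51 = 50 per period over cooperation, then loses 51−36 = 15 per period forever once punishment starts.
Gain: 50(1 + δ + … + δ^3); loss: 15·δ^4/(1−δ).
No profitable deviation ⇔ 50(1−δ^4) ≤ 15·δ^4, i.e. δ^4 ≥ 50/(50+15) = 10/13.
Hence δ ≥ (10/13)^(1/4) ≈ 0.937.

0.937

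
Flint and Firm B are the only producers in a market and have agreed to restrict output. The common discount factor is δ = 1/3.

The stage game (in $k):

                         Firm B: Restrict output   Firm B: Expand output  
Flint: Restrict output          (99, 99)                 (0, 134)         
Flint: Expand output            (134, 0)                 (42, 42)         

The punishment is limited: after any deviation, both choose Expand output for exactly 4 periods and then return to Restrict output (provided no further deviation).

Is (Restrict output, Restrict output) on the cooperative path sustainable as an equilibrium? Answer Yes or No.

No

IC: δ+…+δ^4 ≥ (134−99)/(99−42) = 35/57.
At δ = 1/3: partial sum = 0.4938 < 0.6140. Cooperation not sustainable.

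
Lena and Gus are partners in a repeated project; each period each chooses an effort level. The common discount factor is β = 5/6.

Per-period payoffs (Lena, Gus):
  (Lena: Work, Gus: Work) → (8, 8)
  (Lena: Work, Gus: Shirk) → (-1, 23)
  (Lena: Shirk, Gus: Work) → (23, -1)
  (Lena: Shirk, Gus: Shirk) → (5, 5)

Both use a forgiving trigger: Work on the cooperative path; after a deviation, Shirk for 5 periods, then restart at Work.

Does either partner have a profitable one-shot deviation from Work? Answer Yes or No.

Yes

A one-shot deviation gives 23 now, then 5 for 5 periods, then back to 8.
Gain from deviating: (23−8) today; loss: (8−5) in each of the next 5 periods.
No-deviation condition: (8−5)(β+…+β^5) ≥ 23−8, i.e. β+…+β^5 ≥ 5.
At β = 5/6: β+…+β^5 = 2.9906 < 5.0000.
So cooperation is not sustainable.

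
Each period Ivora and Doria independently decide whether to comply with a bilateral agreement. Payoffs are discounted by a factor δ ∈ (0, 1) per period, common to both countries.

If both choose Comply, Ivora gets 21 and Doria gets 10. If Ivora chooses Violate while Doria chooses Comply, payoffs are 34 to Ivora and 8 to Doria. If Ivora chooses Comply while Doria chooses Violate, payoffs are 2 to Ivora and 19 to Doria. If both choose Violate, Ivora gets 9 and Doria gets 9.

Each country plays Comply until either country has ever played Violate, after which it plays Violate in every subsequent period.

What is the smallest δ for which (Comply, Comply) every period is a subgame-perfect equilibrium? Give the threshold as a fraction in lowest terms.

Ivora: cooperation gives 21 each period; deviation gives 34 once then 9 forever.
  21/(1−δ) ≥ 34 + 9δ/(1−δ) ⇒ δ ≥ 13/25.
Doria: cooperation gives 10 each period; deviation gives 19 once then 9 forever.
  δ ≥ 9/10.
Both must hold, so the binding constraint is Doria's: δ ≥ 9/10.

9/10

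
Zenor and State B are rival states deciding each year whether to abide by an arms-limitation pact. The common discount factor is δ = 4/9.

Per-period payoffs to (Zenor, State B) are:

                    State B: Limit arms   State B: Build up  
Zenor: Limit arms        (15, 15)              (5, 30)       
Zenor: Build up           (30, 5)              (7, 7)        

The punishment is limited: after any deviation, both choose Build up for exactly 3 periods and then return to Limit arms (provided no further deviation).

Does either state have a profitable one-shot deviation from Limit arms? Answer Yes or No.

A one-shot deviation gives 30 now, then 7 for 3 periods, then back to 15.
Gain from deviating: (30−15) today; loss: (15−7) in each of the next 3 periods.
No-deviation condition: (15−7)(δ+…+δ^3) ≥ 30−15, i.e. δ+…+δ^3 ≥ 15/8.
At δ = 4/9: δ+…+δ^3 = 0.7298 < 1.8750.
So cooperation is not sustainable.

Yes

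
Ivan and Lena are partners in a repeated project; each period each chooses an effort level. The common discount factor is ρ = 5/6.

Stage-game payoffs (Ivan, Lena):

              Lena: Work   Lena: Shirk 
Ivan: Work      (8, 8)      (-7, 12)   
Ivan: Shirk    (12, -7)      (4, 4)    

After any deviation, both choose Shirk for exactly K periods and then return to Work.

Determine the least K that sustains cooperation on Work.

2

No profitable deviation requires (8−4)(ρ+…+ρ^K) ≥ 12−8, i.e. ρ+…+ρ^K ≥ 1 ≈ 1.0000.
With ρ = 5/6, the partial sums are K=1: 0.8333, K=2: 1.5278.
K = 2 is the first length at which the sum reaches 1.0000.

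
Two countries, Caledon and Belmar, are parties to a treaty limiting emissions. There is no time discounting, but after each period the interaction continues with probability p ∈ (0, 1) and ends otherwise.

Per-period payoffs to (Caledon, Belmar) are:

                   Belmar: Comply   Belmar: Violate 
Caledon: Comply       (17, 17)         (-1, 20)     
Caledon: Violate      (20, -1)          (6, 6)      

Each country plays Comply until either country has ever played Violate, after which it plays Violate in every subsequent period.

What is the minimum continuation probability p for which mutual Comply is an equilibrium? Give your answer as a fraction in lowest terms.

Expected cooperation value is 17 + p·17 + p²·17 + … = 17/(1−p); deviation gives 20 + p·6/(1−p).
17 ≥ 20(1−p) + 6p ⇒ 14p ≥ 3 ⇒ p ≥ 3/14.

3/14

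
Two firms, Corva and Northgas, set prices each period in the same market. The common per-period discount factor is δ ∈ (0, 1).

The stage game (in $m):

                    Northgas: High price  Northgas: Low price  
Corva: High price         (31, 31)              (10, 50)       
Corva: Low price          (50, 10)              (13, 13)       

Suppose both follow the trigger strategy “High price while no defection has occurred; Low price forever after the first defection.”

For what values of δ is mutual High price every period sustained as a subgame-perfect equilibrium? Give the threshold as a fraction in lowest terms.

One-period gain from deviating is 50 − 31 = 19. The loss is 31 − 13 = 18 in every subsequent period, with present value 18·δ/(1−δ).
Deviation is unprofitable when 18·δ/(1−δ) ≥ 19, i.e. δ/(1−δ) ≥ 19/18.
Equivalently δ ≥ 19/(19+18) = 19/37.

19/37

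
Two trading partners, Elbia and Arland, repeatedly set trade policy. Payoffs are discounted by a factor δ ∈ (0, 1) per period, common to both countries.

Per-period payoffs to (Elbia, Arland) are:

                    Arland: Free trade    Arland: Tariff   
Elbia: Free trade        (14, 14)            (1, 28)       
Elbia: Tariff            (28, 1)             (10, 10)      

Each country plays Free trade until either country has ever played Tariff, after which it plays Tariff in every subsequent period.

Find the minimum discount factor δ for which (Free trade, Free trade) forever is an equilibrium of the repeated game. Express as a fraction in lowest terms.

One-period gain from deviating is 28 − 14 = 14. The loss is 14 − 10 = 4 in every subsequent period, with present value 4·δ/(1−δ).
Deviation is unprofitable when 4·δ/(1−δ) ≥ 14, i.e. δ/(1−δ) ≥ 7/2.
Equivalently δ ≥ 14/(14+4) = 7/9.

7/9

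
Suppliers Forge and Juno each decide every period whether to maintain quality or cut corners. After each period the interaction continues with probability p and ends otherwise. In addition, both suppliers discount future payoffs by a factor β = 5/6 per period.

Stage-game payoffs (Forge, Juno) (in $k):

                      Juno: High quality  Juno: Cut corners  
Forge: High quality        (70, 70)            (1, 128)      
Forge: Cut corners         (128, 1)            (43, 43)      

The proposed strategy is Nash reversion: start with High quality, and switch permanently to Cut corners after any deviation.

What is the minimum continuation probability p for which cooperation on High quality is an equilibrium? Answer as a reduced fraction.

348/425

With continuation probability p and discount β, the effective per-period discount factor is βp.
Grim-trigger IC: βp ≥ (128−70)/(128−43) = 58/85.
So p ≥ (58/85)/(5/6) = 348/425.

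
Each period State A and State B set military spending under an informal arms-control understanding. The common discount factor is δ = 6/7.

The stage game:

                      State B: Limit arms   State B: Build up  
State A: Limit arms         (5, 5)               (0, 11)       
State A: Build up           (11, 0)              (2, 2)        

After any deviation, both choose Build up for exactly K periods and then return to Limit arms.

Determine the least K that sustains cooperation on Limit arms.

3

IC: δ(1−δ^K)/(1−δ) ≥ (11−5)/(5−2) = 2.
With δ = 6/7: need 1 − δ^K ≥ 2·(1−6/7)/(6/7), i.e. δ^K ≤ 0.6667.
Since (6/7)^2 = 0.7347 and (6/7)^3 = 0.6297, the smallest such K is 3.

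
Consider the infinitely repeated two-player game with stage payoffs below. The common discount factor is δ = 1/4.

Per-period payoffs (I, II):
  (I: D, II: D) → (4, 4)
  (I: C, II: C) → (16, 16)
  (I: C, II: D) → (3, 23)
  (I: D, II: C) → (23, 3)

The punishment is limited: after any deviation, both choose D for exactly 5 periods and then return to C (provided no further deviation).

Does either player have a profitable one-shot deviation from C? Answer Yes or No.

Yes

IC: δ+…+δ^5 ≥ (23−16)/(16−4) = 7/12.
At δ = 1/4: partial sum = 0.3330 < 0.5833. Cooperation not sustainable.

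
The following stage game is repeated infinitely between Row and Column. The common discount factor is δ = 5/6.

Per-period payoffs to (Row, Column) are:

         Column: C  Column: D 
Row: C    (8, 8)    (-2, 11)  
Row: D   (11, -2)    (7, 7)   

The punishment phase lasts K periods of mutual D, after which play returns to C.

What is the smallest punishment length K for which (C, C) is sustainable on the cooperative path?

IC: δ(1−δ^K)/(1−δ) ≥ (11−8)/(8−7) = 3.
With δ = 5/6: need 1 − δ^K ≥ 3·(1−5/6)/(5/6), i.e. δ^K ≤ 0.4000.
Since (5/6)^5 = 0.4019 and (5/6)^6 = 0.3349, the smallest such K is 6.

6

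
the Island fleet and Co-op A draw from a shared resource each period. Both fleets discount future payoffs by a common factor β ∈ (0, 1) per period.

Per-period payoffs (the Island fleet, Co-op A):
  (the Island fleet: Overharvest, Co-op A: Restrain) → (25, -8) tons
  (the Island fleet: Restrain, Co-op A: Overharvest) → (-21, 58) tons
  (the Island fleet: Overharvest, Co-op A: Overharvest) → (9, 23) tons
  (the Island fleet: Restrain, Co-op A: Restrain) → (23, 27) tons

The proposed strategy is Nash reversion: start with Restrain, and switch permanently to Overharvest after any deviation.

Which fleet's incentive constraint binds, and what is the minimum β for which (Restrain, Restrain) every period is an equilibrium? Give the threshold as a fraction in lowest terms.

Co-op A; β ≥ 31/35

For the Island fleet: deviation gain 25−23 = 2, per-period punishment loss 23−9 = 14. IC gives β ≥ 2/16 = 1/8.
For Co-op A: gain 31, loss 4 per period, so β ≥ 31/35.
The tighter constraint is Co-op A's, so cooperation needs β ≥ 31/35.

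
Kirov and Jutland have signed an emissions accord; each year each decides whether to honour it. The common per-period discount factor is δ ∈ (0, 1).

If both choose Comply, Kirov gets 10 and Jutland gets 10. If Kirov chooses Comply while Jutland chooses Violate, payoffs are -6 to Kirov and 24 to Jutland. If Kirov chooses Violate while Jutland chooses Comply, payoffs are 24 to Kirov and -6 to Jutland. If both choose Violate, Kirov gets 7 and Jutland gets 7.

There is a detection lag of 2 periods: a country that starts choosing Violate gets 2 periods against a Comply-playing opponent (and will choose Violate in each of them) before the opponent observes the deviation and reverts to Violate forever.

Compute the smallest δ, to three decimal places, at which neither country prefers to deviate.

0.907

A deviator earns 24 for 2 periods, then 7 forever; cooperating earns 10 forever. Multiplying the IC by (1−δ):
10 ≥ 24(1−δ^2) + 7δ^2, so 17·δ^2 ≥ 14 and δ^2 ≥ 14/17.
δ ≥ (14/17)^(1/2) ≈ 0.907.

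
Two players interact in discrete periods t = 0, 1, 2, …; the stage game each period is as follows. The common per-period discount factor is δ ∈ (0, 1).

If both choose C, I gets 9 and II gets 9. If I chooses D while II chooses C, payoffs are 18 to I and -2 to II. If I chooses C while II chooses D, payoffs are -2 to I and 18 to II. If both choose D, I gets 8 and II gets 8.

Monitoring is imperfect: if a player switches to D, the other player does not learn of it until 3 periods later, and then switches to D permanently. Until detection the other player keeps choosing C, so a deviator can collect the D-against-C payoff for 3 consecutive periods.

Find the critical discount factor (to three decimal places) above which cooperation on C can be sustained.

0.965

Deviating for the 3 undetected periods gains 18−9 = 9 per period over cooperation, then loses 9−8 = 1 per period forever once punishment starts.
Gain: 9(1 + δ + … + δ^2); loss: 1·δ^3/(1−δ).
No profitable deviation ⇔ 9(1−δ^3) ≤ 1·δ^3, i.e. δ^3 ≥ 9/(9+1) = 9/10.
Hence δ ≥ (9/10)^(1/3) ≈ 0.965.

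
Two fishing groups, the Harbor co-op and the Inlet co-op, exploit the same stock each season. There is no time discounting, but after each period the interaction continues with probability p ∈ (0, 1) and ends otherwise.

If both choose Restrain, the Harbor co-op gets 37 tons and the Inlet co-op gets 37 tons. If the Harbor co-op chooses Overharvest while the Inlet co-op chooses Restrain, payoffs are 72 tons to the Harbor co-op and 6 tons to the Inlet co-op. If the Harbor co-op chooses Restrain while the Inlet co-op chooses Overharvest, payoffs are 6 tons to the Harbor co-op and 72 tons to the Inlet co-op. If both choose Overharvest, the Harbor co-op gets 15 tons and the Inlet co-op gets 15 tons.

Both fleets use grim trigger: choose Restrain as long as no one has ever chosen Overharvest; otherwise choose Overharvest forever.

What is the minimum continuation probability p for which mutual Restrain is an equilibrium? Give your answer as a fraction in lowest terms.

35/57

Expected cooperation value is 37 + p·37 + p²·37 + … = 37/(1−p); deviation gives 72 + p·15/(1−p).
37 ≥ 72(1−p) + 15p ⇒ 57p ≥ 35 ⇒ p ≥ 35/57.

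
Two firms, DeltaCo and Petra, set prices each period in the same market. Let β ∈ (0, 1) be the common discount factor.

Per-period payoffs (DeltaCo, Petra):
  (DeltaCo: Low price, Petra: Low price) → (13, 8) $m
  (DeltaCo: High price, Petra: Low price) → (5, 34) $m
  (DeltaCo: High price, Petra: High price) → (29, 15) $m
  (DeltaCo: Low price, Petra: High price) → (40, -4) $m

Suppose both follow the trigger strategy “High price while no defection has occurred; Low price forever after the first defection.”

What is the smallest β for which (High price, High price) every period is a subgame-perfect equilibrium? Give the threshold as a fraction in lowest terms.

19/26

DeltaCo's threshold: (40−29)/(40−13) = 11/27.
Petra's threshold: (34−15)/(34−8) = 19/26.
11/27 < 19/26, so Petra binds and β* = 19/26.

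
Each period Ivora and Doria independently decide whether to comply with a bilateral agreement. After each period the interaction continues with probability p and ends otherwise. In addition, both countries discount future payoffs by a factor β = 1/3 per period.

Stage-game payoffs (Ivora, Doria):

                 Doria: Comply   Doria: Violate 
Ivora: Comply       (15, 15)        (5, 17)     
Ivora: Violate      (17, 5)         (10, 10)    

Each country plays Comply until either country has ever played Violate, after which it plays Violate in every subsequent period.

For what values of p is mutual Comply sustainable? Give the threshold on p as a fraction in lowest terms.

With continuation probability p and discount β, the effective per-period discount factor is βp.
Grim-trigger IC: βp ≥ (17−15)/(17−10) = 2/7.
So p ≥ (2/7)/(1/3) = 6/7.

6/7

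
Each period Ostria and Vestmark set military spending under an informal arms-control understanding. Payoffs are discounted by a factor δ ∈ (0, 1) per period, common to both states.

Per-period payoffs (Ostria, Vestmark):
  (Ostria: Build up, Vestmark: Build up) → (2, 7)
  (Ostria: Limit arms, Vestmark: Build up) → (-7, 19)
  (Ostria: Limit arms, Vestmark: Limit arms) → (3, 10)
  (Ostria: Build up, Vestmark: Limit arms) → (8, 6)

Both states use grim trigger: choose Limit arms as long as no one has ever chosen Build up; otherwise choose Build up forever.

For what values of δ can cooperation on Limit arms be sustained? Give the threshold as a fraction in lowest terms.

5/6

For Ostria: deviation gain 8−3 = 5, per-period punishment loss 3−2 = 1. IC gives δ ≥ 5/6.
For Vestmark: gain 9, loss 3 per period, so δ ≥ 9/12 = 3/4.
The tighter constraint is Ostria's, so cooperation needs δ ≥ 5/6.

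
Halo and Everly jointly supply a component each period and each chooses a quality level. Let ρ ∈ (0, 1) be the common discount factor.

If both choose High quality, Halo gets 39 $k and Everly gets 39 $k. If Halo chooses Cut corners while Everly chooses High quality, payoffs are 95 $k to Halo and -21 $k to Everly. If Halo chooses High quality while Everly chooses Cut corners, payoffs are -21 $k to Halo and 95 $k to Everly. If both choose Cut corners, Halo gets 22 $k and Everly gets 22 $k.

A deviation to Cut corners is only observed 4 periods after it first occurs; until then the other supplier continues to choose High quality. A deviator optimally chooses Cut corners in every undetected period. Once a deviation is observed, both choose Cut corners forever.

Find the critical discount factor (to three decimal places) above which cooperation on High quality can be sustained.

0.936

The best deviation is to choose Cut corners for all 4 undetected periods, earning 95 each, then 22 forever once detected.
Deviation value: 95(1−ρ^4)/(1−ρ) + 22ρ^4/(1−ρ); cooperation value: 39/(1−ρ).
IC: 39 ≥ 95(1−ρ^4) + 22ρ^4 = 95 − 73ρ^4.
So ρ^4 ≥ 56/73, giving ρ ≥ (56/73)^(1/4) ≈ 0.936.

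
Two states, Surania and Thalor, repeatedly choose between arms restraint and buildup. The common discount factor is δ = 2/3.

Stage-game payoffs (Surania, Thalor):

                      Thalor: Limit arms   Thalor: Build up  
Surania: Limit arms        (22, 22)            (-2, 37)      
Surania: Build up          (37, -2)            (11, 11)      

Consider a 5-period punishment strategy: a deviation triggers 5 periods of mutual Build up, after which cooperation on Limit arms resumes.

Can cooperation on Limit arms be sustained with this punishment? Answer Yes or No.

IC: δ+…+δ^5 ≥ (37−22)/(22−11) = 15/11.
At δ = 2/3: partial sum = 1.7366 ≥ 1.3636. Cooperation sustainable.

Yes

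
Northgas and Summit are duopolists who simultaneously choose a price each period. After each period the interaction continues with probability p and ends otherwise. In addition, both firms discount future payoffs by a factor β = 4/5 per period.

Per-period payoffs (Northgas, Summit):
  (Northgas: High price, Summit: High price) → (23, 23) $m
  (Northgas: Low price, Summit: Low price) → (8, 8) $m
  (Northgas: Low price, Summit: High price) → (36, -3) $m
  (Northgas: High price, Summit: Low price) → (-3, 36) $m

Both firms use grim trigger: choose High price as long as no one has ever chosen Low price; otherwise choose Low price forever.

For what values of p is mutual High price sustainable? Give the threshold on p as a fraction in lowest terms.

With continuation probability p and discount β, the effective per-period discount factor is βp.
Grim-trigger IC: βp ≥ (36−23)/(36−8) = 13/28.
So p ≥ (13/28)/(4/5) = 65/112.

65/112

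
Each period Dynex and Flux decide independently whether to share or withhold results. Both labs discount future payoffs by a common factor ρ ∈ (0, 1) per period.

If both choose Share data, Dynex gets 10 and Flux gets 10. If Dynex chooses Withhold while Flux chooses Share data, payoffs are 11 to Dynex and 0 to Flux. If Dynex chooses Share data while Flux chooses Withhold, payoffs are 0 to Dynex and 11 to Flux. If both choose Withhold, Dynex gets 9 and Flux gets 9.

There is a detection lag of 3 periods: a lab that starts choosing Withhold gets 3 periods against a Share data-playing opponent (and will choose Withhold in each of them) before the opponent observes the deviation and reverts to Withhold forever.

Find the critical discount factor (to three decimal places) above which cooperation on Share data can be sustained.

A deviator earns 11 for 3 periods, then 9 forever; cooperating earns 10 forever. Multiplying the IC by (1−ρ):
10 ≥ 11(1−ρ^3) + 9ρ^3, so 2·ρ^3 ≥ 1 and ρ^3 ≥ 1/2.
ρ ≥ (1/2)^(1/3) ≈ 0.794.

0.794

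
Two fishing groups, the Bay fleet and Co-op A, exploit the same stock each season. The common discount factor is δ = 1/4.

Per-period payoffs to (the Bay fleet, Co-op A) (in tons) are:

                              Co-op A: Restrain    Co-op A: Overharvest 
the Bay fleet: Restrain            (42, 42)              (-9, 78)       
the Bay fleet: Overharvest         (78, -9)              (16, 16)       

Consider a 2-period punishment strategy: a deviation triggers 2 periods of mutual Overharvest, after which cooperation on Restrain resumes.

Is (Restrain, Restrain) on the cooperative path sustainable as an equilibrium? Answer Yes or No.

IC: δ+…+δ^2 ≥ (78−42)/(42−16) = 18/13.
At δ = 1/4: partial sum = 0.3125 < 1.3846. Cooperation not sustainable.

No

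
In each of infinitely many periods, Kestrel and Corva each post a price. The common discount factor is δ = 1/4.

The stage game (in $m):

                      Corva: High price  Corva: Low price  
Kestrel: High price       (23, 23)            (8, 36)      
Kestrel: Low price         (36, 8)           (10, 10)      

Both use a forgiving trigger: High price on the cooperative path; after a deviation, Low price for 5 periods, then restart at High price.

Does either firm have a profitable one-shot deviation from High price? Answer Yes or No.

Yes

IC: δ+…+δ^5 ≥ (36−23)/(23−10) = 1.
At δ = 1/4: partial sum = 0.3330 < 1.0000. Cooperation not sustainable.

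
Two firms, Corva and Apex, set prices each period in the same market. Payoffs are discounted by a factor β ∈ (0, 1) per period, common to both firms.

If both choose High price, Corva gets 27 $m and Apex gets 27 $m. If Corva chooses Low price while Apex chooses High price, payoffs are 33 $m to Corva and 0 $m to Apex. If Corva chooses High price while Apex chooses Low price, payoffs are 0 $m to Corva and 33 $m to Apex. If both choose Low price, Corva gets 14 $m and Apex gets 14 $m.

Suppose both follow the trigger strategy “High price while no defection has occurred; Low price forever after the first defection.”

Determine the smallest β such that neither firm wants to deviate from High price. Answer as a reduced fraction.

Under grim trigger the critical discount factor is (T−C)/(T−P) with T = 33, C = 27, P = 14.
β* = (33−27)/(33−14) = 6/19.

6/19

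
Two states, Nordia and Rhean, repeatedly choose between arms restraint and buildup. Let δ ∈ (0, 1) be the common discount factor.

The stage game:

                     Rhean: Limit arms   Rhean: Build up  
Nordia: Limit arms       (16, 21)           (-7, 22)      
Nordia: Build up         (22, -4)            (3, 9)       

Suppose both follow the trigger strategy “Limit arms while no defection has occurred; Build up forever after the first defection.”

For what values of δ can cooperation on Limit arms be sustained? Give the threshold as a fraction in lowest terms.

6/19

Nordia's threshold: (22−16)/(22−3) = 6/19.
Rhean's threshold: (22−21)/(22−9) = 1/13.
6/19 > 1/13, so Nordia binds and δ* = 6/19.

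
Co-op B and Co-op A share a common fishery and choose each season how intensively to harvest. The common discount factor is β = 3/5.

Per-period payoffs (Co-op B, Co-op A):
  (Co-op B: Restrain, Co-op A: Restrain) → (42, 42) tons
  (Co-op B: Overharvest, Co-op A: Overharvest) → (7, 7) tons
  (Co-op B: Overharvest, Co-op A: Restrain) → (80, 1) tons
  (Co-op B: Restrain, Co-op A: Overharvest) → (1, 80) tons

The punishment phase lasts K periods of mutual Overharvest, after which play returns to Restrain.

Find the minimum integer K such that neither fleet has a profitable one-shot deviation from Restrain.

3

No profitable deviation requires (42−7)(β+…+β^K) ≥ 80−42, i.e. β+…+β^K ≥ 38/35 ≈ 1.0857.
With β = 3/5, the partial sums are K=1: 0.6000, K=2: 0.9600, K=3: 1.1760.
K = 3 is the first length at which the sum reaches 1.0857.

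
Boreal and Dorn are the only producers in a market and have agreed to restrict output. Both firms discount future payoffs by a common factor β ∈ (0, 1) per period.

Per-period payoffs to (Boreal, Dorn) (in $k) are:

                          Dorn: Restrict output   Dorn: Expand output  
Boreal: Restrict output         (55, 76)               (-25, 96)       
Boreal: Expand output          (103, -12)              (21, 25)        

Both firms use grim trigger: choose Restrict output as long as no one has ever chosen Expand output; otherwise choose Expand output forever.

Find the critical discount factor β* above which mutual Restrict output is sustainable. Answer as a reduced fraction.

24/41

Boreal's threshold: (103−55)/(103−21) = 24/41.
Dorn's threshold: (96−76)/(96−25) = 20/71.
24/41 > 20/71, so Boreal binds and β* = 24/41.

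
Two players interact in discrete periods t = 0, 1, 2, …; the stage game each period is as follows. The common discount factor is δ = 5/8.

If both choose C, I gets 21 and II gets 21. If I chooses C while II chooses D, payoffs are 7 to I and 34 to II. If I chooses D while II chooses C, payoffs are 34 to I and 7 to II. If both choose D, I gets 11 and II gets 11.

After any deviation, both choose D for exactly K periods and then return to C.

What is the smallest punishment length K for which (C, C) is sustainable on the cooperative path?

4

No profitable deviation requires (21−11)(δ+…+δ^K) ≥ 34−21, i.e. δ+…+δ^K ≥ 13/10 ≈ 1.3000.
With δ = 5/8, the partial sums are K=1: 0.6250, K=2: 1.0156, K=3: 1.2598, K=4: 1.4124.
K = 4 is the first length at which the sum reaches 1.3000.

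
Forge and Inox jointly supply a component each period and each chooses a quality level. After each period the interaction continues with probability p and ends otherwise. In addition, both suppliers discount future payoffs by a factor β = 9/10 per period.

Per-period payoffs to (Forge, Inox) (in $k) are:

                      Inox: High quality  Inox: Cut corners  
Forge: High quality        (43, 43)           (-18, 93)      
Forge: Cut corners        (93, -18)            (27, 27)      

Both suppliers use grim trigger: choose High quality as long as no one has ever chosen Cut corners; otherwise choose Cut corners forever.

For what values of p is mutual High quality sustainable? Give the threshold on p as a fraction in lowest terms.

With continuation probability p and discount β, the effective per-period discount factor is βp.
Grim-trigger IC: βp ≥ (93−43)/(93−27) = 25/33.
So p ≥ (25/33)/(9/10) = 250/297.

250/297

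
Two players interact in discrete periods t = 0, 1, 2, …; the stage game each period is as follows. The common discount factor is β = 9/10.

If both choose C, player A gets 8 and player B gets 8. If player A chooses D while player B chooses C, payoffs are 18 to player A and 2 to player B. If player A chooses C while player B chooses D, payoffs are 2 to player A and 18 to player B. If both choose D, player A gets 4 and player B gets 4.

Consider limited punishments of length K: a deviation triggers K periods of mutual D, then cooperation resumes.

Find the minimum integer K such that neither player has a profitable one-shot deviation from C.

4

No profitable deviation requires (8−4)(β+…+β^K) ≥ 18−8, i.e. β+…+β^K ≥ 5/2 ≈ 2.5000.
With β = 9/10, the partial sums are K=1: 0.9000, K=2: 1.7100, K=3: 2.4390, K=4: 3.0951.
K = 4 is the first length at which the sum reaches 2.5000.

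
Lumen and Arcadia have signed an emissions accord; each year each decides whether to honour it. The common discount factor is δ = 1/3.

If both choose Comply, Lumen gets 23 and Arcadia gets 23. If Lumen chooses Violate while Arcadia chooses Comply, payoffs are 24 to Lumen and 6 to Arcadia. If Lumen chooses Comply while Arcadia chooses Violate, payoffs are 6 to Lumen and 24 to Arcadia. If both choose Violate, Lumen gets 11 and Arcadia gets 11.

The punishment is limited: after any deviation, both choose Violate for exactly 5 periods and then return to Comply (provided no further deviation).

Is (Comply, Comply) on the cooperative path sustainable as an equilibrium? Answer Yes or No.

IC: δ+…+δ^5 ≥ (24−23)/(23−11) = 1/12.
At δ = 1/3: partial sum = 0.4979 ≥ 0.0833. Cooperation sustainable.

Yes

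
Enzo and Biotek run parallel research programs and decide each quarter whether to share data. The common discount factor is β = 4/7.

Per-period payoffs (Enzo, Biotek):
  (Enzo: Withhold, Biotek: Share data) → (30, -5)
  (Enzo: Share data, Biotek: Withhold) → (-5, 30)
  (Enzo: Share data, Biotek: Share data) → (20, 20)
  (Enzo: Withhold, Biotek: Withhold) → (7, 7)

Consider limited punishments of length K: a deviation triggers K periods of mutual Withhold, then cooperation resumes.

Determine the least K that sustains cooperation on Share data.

2

No profitable deviation requires (20−7)(β+…+β^K) ≥ 30−20, i.e. β+…+β^K ≥ 10/13 ≈ 0.7692.
With β = 4/7, the partial sums are K=1: 0.5714, K=2: 0.8980.
K = 2 is the first length at which the sum reaches 0.7692.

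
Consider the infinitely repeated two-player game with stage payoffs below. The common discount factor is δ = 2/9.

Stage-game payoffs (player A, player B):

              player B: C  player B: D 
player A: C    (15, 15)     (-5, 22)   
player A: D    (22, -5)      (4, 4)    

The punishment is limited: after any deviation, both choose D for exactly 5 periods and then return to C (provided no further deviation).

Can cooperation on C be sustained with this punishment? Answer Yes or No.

Comparing payoff streams over the 6 periods until play realigns: cooperate → 15(1+δ+…+δ^5); deviate → 22 + 4(δ+…+δ^5).
Cooperation is sustained iff (15−4)(δ+…+δ^5) ≥ 22−15.
δ+…+δ^5 = 2/9·(1−(2/9)^5)/(1−2/9) = 0.2856, and (22−15)/(15−4) = 0.6364.
0.2856 < 0.6364, so cooperation is not sustainable.

No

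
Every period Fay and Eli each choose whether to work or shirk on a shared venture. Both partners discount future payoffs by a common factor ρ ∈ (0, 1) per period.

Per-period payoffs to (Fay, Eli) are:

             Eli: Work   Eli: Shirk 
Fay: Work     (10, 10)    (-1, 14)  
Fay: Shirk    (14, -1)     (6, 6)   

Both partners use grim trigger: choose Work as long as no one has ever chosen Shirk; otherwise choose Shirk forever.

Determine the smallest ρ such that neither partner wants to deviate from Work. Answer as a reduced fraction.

Cooperation forever yields 10 each period: 10/(1−ρ).
Deviating yields 14 once, then 6 forever: 14 + 6ρ/(1−ρ).
No profitable deviation requires 10/(1−ρ) ≥ 14 + 6ρ/(1−ρ).
Multiplying by (1−ρ): 10 ≥ 14(1−ρ) + 6ρ = 14 − 8ρ.
So 8ρ ≥ 4, i.e. ρ ≥ 4/8 = 1/2.

1/2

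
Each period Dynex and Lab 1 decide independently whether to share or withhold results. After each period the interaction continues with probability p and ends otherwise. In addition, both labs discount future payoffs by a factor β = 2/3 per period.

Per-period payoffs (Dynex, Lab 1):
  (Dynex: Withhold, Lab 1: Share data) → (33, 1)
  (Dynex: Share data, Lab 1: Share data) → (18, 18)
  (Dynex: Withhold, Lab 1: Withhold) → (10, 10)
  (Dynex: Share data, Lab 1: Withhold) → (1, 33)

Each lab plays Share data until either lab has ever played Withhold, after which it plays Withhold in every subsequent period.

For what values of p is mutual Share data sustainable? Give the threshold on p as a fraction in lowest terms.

Expected continuation weight on next period's payoff is β·p = 2/3·p, which plays the role of the discount factor.
Cooperation requires 2/3·p ≥ (33−18)/(33−10) = 15/23, hence p ≥ 45/46.

45/46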